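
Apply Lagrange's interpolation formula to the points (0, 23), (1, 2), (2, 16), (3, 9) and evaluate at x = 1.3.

Lagrange interpolation formula:
P(x) = Σ yᵢ × Lᵢ(x)
where Lᵢ(x) = Π_{j≠i} (x - xⱼ)/(xᵢ - xⱼ)

L_0(1.3) = (1.3 - 1)/(0 - 1) × (1.3 - 2)/(0 - 2) × (1.3 - 3)/(0 - 3) = -0.059500
L_1(1.3) = (1.3 - 0)/(1 - 0) × (1.3 - 2)/(1 - 2) × (1.3 - 3)/(1 - 3) = 0.773500
L_2(1.3) = (1.3 - 0)/(2 - 0) × (1.3 - 1)/(2 - 1) × (1.3 - 3)/(2 - 3) = 0.331500
L_3(1.3) = (1.3 - 0)/(3 - 0) × (1.3 - 1)/(3 - 1) × (1.3 - 2)/(3 - 2) = -0.045500

P(1.3) = 23×L_0(1.3) + 2×L_1(1.3) + 16×L_2(1.3) + 9×L_3(1.3)
P(1.3) = 5.073000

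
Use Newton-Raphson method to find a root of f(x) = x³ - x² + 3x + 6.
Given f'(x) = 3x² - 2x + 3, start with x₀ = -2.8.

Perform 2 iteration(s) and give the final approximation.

f(x) = x³ - x² + 3x + 6
f'(x) = 3x² - 2x + 3
x₀ = -2.8

Newton-Raphson formula: x_{n+1} = x_n - f(x_n)/f'(x_n)

Iteration 1:
  f(-2.800000) = -32.192000
  f'(-2.800000) = 32.120000
  x_1 = -2.800000 - (-32.192000)/32.120000 = -1.797758
Iteration 2:
  f(-1.797758) = -8.435449
  f'(-1.797758) = 16.291323
  x_2 = -1.797758 - (-8.435449)/16.291323 = -1.279971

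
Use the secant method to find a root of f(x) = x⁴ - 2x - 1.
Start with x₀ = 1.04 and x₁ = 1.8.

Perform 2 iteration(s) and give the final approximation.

f(x) = x⁴ - 2x - 1
x₀ = 1.04, x₁ = 1.8

Secant formula: x_{n+1} = x_n - f(x_n)(x_n - x_{n-1})/(f(x_n) - f(x_{n-1}))

Iteration 1:
  f(1.040000) = -1.910141
  f(1.800000) = 5.897600
  x_2 = 1.800000 - 5.897600×(1.800000 - 1.040000)/(5.897600 - (-1.910141))
       = 1.225932
Iteration 2:
  f(1.800000) = 5.897600
  f(1.225932) = -1.193129
  x_3 = 1.225932 - (-1.193129)×(1.225932 - 1.800000)/(-1.193129 - 5.897600)
       = 1.322528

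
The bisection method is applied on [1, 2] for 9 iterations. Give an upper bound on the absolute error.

Bisection error bound: |error| ≤ (b-a)/2^n
|error| ≤ (2 - 1)/2^9 = 1/2^9
|error| ≤ 0.0019531250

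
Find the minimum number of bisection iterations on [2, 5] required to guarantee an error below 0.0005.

We need (b-a)/2^n ≤ 0.0005
(5 - 2)/2^n ≤ 0.0005
3/2^n ≤ 0.0005
2^n ≥ 6000
n ≥ log₂(6000) = 12.55
n ≥ 13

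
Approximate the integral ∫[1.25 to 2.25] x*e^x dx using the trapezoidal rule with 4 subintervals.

f(x) = x*e^x
a = 1.25, b = 2.25, n = 4
h = (b - a)/n = 0.250000

Trapezoidal rule: (h/2)[f(x₀) + 2f(x₁) + 2f(x₂) + ... + f(xₙ)]

x_0 = 1.2500, f(x_0) = 4.362929, coefficient = 1
x_1 = 1.5000, f(x_1) = 6.722534, coefficient = 2
x_2 = 1.7500, f(x_2) = 10.070555, coefficient = 2
x_3 = 2.0000, f(x_3) = 14.778112, coefficient = 2
x_4 = 2.2500, f(x_4) = 21.347406, coefficient = 1

I ≈ (0.250000/2) × 88.852735 = 11.106592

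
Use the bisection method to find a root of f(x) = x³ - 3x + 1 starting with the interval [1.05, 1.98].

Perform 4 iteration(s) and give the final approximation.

f(x) = x³ - 3x + 1
Initial interval: [1.05, 1.98]

Iteration 1:
  c_1 = (1.050000 + 1.980000)/2 = 1.515000
  f(c_1) = f(1.515000) = -0.067734
  f(a) × f(c) ≥ 0, new interval: [1.515000, 1.980000]
Iteration 2:
  c_2 = (1.515000 + 1.980000)/2 = 1.747500
  f(c_2) = f(1.747500) = 1.093939
  f(a) × f(c) < 0, new interval: [1.515000, 1.747500]
Iteration 3:
  c_3 = (1.515000 + 1.747500)/2 = 1.631250
  f(c_3) = f(1.631250) = 0.446968
  f(a) × f(c) < 0, new interval: [1.515000, 1.631250]
Iteration 4:
  c_4 = (1.515000 + 1.631250)/2 = 1.573125
  f(c_4) = f(1.573125) = 0.173672
  f(a) × f(c) < 0, new interval: [1.515000, 1.573125]

After 4 iteration(s), the approximation is c_4 = 1.573125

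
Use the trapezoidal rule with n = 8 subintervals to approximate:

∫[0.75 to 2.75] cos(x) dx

f(x) = cos(x)
a = 0.75, b = 2.75, n = 8
h = (b - a)/n = 0.250000

Trapezoidal rule: (h/2)[f(x₀) + 2f(x₁) + 2f(x₂) + ... + f(xₙ)]

x_0 = 0.7500, f(x_0) = 0.731689, coefficient = 1
x_1 = 1.0000, f(x_1) = 0.540302, coefficient = 2
x_2 = 1.2500, f(x_2) = 0.315322, coefficient = 2
x_3 = 1.5000, f(x_3) = 0.070737, coefficient = 2
x_4 = 1.7500, f(x_4) = -0.178246, coefficient = 2
x_5 = 2.0000, f(x_5) = -0.416147, coefficient = 2
x_6 = 2.2500, f(x_6) = -0.628174, coefficient = 2
x_7 = 2.5000, f(x_7) = -0.801144, coefficient = 2
x_8 = 2.7500, f(x_8) = -0.924302, coefficient = 1

I ≈ (0.250000/2) × -2.387310 = -0.298414
Exact value: -0.299978
Error: 0.001564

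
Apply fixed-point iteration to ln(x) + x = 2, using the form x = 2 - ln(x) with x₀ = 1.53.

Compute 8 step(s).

Equation: ln(x) + x = 2
Fixed-point form: x = 2 - ln(x)
x₀ = 1.53

x_1 = g(1.530000) = 1.574732
x_2 = g(1.574732) = 1.545915
x_3 = g(1.545915) = 1.564384
x_4 = g(1.564384) = 1.552508
x_5 = g(1.552508) = 1.560128
x_6 = g(1.560128) = 1.555232
x_7 = g(1.555232) = 1.558375
x_8 = g(1.558375) = 1.556356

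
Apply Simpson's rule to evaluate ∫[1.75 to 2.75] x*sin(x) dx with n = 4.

f(x) = x*sin(x)
a = 1.75, b = 2.75, n = 4
h = (b - a)/n = 0.250000

Simpson's rule: (h/3)[f(x₀) + 4f(x₁) + 2f(x₂) + ... + f(xₙ)]

x_0 = 1.7500, f(x_0) = 1.721975, coefficient = 1
x_1 = 2.0000, f(x_1) = 1.818595, coefficient = 4
x_2 = 2.2500, f(x_2) = 1.750665, coefficient = 2
x_3 = 2.5000, f(x_3) = 1.496180, coefficient = 4
x_4 = 2.7500, f(x_4) = 1.049568, coefficient = 1

I ≈ (0.250000/3) × 19.531973 = 1.627664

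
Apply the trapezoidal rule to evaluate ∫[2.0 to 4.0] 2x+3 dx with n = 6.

f(x) = 2x+3
a = 2.0, b = 4.0, n = 6
h = (b - a)/n = 0.333333

Trapezoidal rule: (h/2)[f(x₀) + 2f(x₁) + 2f(x₂) + ... + f(xₙ)]

x_0 = 2.0000, f(x_0) = 7.000000, coefficient = 1
x_1 = 2.3333, f(x_1) = 7.666667, coefficient = 2
x_2 = 2.6667, f(x_2) = 8.333333, coefficient = 2
x_3 = 3.0000, f(x_3) = 9.000000, coefficient = 2
x_4 = 3.3333, f(x_4) = 9.666667, coefficient = 2
x_5 = 3.6667, f(x_5) = 10.333333, coefficient = 2
x_6 = 4.0000, f(x_6) = 11.000000, coefficient = 1

I ≈ (0.333333/2) × 108.000000 = 18.000000
Exact value: 18.000000
Error: 0.000000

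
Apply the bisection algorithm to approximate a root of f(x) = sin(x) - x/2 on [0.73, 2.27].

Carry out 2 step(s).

f(x) = sin(x) - x/2
Initial interval: [0.73, 2.27]

Iteration 1:
  c_1 = (0.730000 + 2.270000)/2 = 1.500000
  f(c_1) = f(1.500000) = 0.247495
  f(a) × f(c) ≥ 0, new interval: [1.500000, 2.270000]
Iteration 2:
  c_2 = (1.500000 + 2.270000)/2 = 1.885000
  f(c_2) = f(1.885000) = 0.008543
  f(a) × f(c) ≥ 0, new interval: [1.885000, 2.270000]

After 2 iteration(s), the approximation is c_2 = 1.885000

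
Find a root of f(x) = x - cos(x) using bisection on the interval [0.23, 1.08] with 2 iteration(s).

f(x) = x - cos(x)
Initial interval: [0.23, 1.08]

Iteration 1:
  c_1 = (0.230000 + 1.080000)/2 = 0.655000
  f(c_1) = f(0.655000) = -0.138048
  f(a) × f(c) ≥ 0, new interval: [0.655000, 1.080000]
Iteration 2:
  c_2 = (0.655000 + 1.080000)/2 = 0.867500
  f(c_2) = f(0.867500) = 0.220765
  f(a) × f(c) < 0, new interval: [0.655000, 0.867500]

After 2 iteration(s), the approximation is c_2 = 0.867500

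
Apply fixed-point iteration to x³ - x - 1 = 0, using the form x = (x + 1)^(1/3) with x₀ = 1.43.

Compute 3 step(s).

Equation: x³ - x - 1 = 0
Fixed-point form: x = (x + 1)^(1/3)
x₀ = 1.43

x_1 = g(1.430000) = 1.344421
x_2 = g(1.344421) = 1.328450
x_3 = g(1.328450) = 1.325426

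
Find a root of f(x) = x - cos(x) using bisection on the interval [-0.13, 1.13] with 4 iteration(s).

f(x) = x - cos(x)
Initial interval: [-0.13, 1.13]

Iteration 1:
  c_1 = (-0.130000 + 1.130000)/2 = 0.500000
  f(c_1) = f(0.500000) = -0.377583
  f(a) × f(c) ≥ 0, new interval: [0.500000, 1.130000]
Iteration 2:
  c_2 = (0.500000 + 1.130000)/2 = 0.815000
  f(c_2) = f(0.815000) = 0.129132
  f(a) × f(c) < 0, new interval: [0.500000, 0.815000]
Iteration 3:
  c_3 = (0.500000 + 0.815000)/2 = 0.657500
  f(c_3) = f(0.657500) = -0.134023
  f(a) × f(c) ≥ 0, new interval: [0.657500, 0.815000]
Iteration 4:
  c_4 = (0.657500 + 0.815000)/2 = 0.736250
  f(c_4) = f(0.736250) = -0.004742
  f(a) × f(c) ≥ 0, new interval: [0.736250, 0.815000]

After 4 iteration(s), the approximation is c_4 = 0.736250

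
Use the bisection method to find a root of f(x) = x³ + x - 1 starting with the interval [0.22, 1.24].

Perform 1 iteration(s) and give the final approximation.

f(x) = x³ + x - 1
Initial interval: [0.22, 1.24]

Iteration 1:
  c_1 = (0.220000 + 1.240000)/2 = 0.730000
  f(c_1) = f(0.730000) = 0.119017
  f(a) × f(c) < 0, new interval: [0.220000, 0.730000]

After 1 iteration(s), the approximation is c_1 = 0.730000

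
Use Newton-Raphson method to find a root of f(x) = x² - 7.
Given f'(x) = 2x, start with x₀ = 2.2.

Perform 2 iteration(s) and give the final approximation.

f(x) = x² - 7
f'(x) = 2x
x₀ = 2.2

Newton-Raphson formula: x_{n+1} = x_n - f(x_n)/f'(x_n)

Iteration 1:
  f(2.200000) = -2.160000
  f'(2.200000) = 4.400000
  x_1 = 2.200000 - (-2.160000)/4.400000 = 2.690909
Iteration 2:
  f(2.690909) = 0.240992
  f'(2.690909) = 5.381818
  x_2 = 2.690909 - 0.240992/5.381818 = 2.646130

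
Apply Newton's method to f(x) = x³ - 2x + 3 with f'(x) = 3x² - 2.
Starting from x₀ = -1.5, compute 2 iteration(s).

f(x) = x³ - 2x + 3
f'(x) = 3x² - 2
x₀ = -1.5

Newton-Raphson formula: x_{n+1} = x_n - f(x_n)/f'(x_n)

Iteration 1:
  f(-1.500000) = 2.625000
  f'(-1.500000) = 4.750000
  x_1 = -1.500000 - 2.625000/4.750000 = -2.052632
Iteration 2:
  f(-2.052632) = -1.543082
  f'(-2.052632) = 10.639889
  x_2 = -2.052632 - (-1.543082)/10.639889 = -1.907604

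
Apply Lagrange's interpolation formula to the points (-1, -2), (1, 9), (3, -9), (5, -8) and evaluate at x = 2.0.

Lagrange interpolation formula:
P(x) = Σ yᵢ × Lᵢ(x)
where Lᵢ(x) = Π_{j≠i} (x - xⱼ)/(xᵢ - xⱼ)

L_0(2.0) = (2.0 - 1)/(-1 - 1) × (2.0 - 3)/(-1 - 3) × (2.0 - 5)/(-1 - 5) = -0.062500
L_1(2.0) = (2.0 - (-1))/(1 - (-1)) × (2.0 - 3)/(1 - 3) × (2.0 - 5)/(1 - 5) = 0.562500
L_2(2.0) = (2.0 - (-1))/(3 - (-1)) × (2.0 - 1)/(3 - 1) × (2.0 - 5)/(3 - 5) = 0.562500
L_3(2.0) = (2.0 - (-1))/(5 - (-1)) × (2.0 - 1)/(5 - 1) × (2.0 - 3)/(5 - 3) = -0.062500

P(2.0) = (-2)×L_0(2.0) + 9×L_1(2.0) + (-9)×L_2(2.0) + (-8)×L_3(2.0)
P(2.0) = 0.625000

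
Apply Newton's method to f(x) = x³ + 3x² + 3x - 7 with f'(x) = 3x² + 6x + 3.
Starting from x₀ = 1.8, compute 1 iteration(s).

f(x) = x³ + 3x² + 3x - 7
f'(x) = 3x² + 6x + 3
x₀ = 1.8

Newton-Raphson formula: x_{n+1} = x_n - f(x_n)/f'(x_n)

Iteration 1:
  f(1.800000) = 13.952000
  f'(1.800000) = 23.520000
  x_1 = 1.800000 - 13.952000/23.520000 = 1.206803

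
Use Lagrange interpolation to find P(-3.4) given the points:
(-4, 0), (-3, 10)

Lagrange interpolation formula:
P(x) = Σ yᵢ × Lᵢ(x)
where Lᵢ(x) = Π_{j≠i} (x - xⱼ)/(xᵢ - xⱼ)

L_0(-3.4) = (-3.4 - (-3))/(-4 - (-3)) = 0.400000
L_1(-3.4) = (-3.4 - (-4))/(-3 - (-4)) = 0.600000

P(-3.4) = 0×L_0(-3.4) + 10×L_1(-3.4)
P(-3.4) = 6.000000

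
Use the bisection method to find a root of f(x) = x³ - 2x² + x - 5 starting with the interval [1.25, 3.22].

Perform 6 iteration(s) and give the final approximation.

f(x) = x³ - 2x² + x - 5
Initial interval: [1.25, 3.22]

Iteration 1:
  c_1 = (1.250000 + 3.220000)/2 = 2.235000
  f(c_1) = f(2.235000) = -1.591122
  f(a) × f(c) ≥ 0, new interval: [2.235000, 3.220000]
Iteration 2:
  c_2 = (2.235000 + 3.220000)/2 = 2.727500
  f(c_2) = f(2.727500) = 3.139559
  f(a) × f(c) < 0, new interval: [2.235000, 2.727500]
Iteration 3:
  c_3 = (2.235000 + 2.727500)/2 = 2.481250
  f(c_3) = f(2.481250) = 0.444115
  f(a) × f(c) < 0, new interval: [2.235000, 2.481250]
Iteration 4:
  c_4 = (2.235000 + 2.481250)/2 = 2.358125
  f(c_4) = f(2.358125) = -0.650430
  f(a) × f(c) ≥ 0, new interval: [2.358125, 2.481250]
Iteration 5:
  c_5 = (2.358125 + 2.481250)/2 = 2.419688
  f(c_5) = f(2.419688) = -0.123089
  f(a) × f(c) ≥ 0, new interval: [2.419688, 2.481250]
Iteration 6:
  c_6 = (2.419688 + 2.481250)/2 = 2.450469
  f(c_6) = f(2.450469) = 0.155442
  f(a) × f(c) < 0, new interval: [2.419688, 2.450469]

After 6 iteration(s), the approximation is c_6 = 2.450469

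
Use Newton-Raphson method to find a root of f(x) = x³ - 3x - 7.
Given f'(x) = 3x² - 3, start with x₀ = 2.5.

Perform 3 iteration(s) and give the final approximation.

f(x) = x³ - 3x - 7
f'(x) = 3x² - 3
x₀ = 2.5

Newton-Raphson formula: x_{n+1} = x_n - f(x_n)/f'(x_n)

Iteration 1:
  f(2.500000) = 1.125000
  f'(2.500000) = 15.750000
  x_1 = 2.500000 - 1.125000/15.750000 = 2.428571
Iteration 2:
  f(2.428571) = 0.037901
  f'(2.428571) = 14.693878
  x_2 = 2.428571 - 0.037901/14.693878 = 2.425992
Iteration 3:
  f(2.425992) = 0.000048
  f'(2.425992) = 14.656312
  x_3 = 2.425992 - 0.000048/14.656312 = 2.425989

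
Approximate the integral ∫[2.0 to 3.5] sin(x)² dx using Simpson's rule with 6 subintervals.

f(x) = sin(x)²
a = 2.0, b = 3.5, n = 6
h = (b - a)/n = 0.250000

Simpson's rule: (h/3)[f(x₀) + 4f(x₁) + 2f(x₂) + ... + f(xₙ)]

x_0 = 2.0000, f(x_0) = 0.826822, coefficient = 1
x_1 = 2.2500, f(x_1) = 0.605398, coefficient = 4
x_2 = 2.5000, f(x_2) = 0.358169, coefficient = 2
x_3 = 2.7500, f(x_3) = 0.145665, coefficient = 4
x_4 = 3.0000, f(x_4) = 0.019915, coefficient = 2
x_5 = 3.2500, f(x_5) = 0.011706, coefficient = 4
x_6 = 3.5000, f(x_6) = 0.123049, coefficient = 1

I ≈ (0.250000/3) × 4.757115 = 0.396426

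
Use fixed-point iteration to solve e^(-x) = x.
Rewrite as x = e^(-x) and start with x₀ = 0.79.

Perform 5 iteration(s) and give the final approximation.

Equation: e^(-x) = x
Fixed-point form: x = e^(-x)
x₀ = 0.79

x_1 = g(0.790000) = 0.453845
x_2 = g(0.453845) = 0.635181
x_3 = g(0.635181) = 0.529839
x_4 = g(0.529839) = 0.588699
x_5 = g(0.588699) = 0.555049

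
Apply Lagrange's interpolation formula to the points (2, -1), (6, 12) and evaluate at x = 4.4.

Lagrange interpolation formula:
P(x) = Σ yᵢ × Lᵢ(x)
where Lᵢ(x) = Π_{j≠i} (x - xⱼ)/(xᵢ - xⱼ)

L_0(4.4) = (4.4 - 6)/(2 - 6) = 0.400000
L_1(4.4) = (4.4 - 2)/(6 - 2) = 0.600000

P(4.4) = (-1)×L_0(4.4) + 12×L_1(4.4)
P(4.4) = 6.800000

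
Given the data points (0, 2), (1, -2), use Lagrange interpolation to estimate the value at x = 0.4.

Lagrange interpolation formula:
P(x) = Σ yᵢ × Lᵢ(x)
where Lᵢ(x) = Π_{j≠i} (x - xⱼ)/(xᵢ - xⱼ)

L_0(0.4) = (0.4 - 1)/(0 - 1) = 0.600000
L_1(0.4) = (0.4 - 0)/(1 - 0) = 0.400000

P(0.4) = 2×L_0(0.4) + (-2)×L_1(0.4)
P(0.4) = 0.400000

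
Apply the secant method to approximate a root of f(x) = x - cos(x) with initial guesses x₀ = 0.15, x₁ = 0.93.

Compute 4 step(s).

f(x) = x - cos(x)
x₀ = 0.15, x₁ = 0.93

Secant formula: x_{n+1} = x_n - f(x_n)(x_n - x_{n-1})/(f(x_n) - f(x_{n-1}))

Iteration 1:
  f(0.150000) = -0.838771
  f(0.930000) = 0.332166
  x_2 = 0.930000 - 0.332166×(0.930000 - 0.150000)/(0.332166 - (-0.838771))
       = 0.708733
Iteration 2:
  f(0.930000) = 0.332166
  f(0.708733) = -0.050454
  x_3 = 0.708733 - (-0.050454)×(0.708733 - 0.930000)/(-0.050454 - 0.332166)
       = 0.737910
Iteration 3:
  f(0.708733) = -0.050454
  f(0.737910) = -0.001966
  x_4 = 0.737910 - (-0.001966)×(0.737910 - 0.708733)/(-0.001966 - (-0.050454))
       = 0.739093
Iteration 4:
  f(0.737910) = -0.001966
  f(0.739093) = 0.000013
  x_5 = 0.739093 - 0.000013×(0.739093 - 0.737910)/(0.000013 - (-0.001966))
       = 0.739085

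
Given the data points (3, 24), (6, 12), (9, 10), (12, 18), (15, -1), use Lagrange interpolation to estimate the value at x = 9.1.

Lagrange interpolation formula:
P(x) = Σ yᵢ × Lᵢ(x)
where Lᵢ(x) = Π_{j≠i} (x - xⱼ)/(xᵢ - xⱼ)

L_0(9.1) = (9.1 - 6)/(3 - 6) × (9.1 - 9)/(3 - 9) × (9.1 - 12)/(3 - 12) × (9.1 - 15)/(3 - 15) = 0.002728
L_1(9.1) = (9.1 - 3)/(6 - 3) × (9.1 - 9)/(6 - 9) × (9.1 - 12)/(6 - 12) × (9.1 - 15)/(6 - 15) = -0.021476
L_2(9.1) = (9.1 - 3)/(9 - 3) × (9.1 - 6)/(9 - 6) × (9.1 - 12)/(9 - 12) × (9.1 - 15)/(9 - 15) = 0.998611
L_3(9.1) = (9.1 - 3)/(12 - 3) × (9.1 - 6)/(12 - 6) × (9.1 - 9)/(12 - 9) × (9.1 - 15)/(12 - 15) = 0.022957
L_4(9.1) = (9.1 - 3)/(15 - 3) × (9.1 - 6)/(15 - 6) × (9.1 - 9)/(15 - 9) × (9.1 - 12)/(15 - 12) = -0.002821

P(9.1) = 24×L_0(9.1) + 12×L_1(9.1) + 10×L_2(9.1) + 18×L_3(9.1) + (-1)×L_4(9.1)
P(9.1) = 10.209930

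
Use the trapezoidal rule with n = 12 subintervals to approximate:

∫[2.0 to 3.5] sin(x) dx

f(x) = sin(x)
a = 2.0, b = 3.5, n = 12
h = (b - a)/n = 0.125000

Trapezoidal rule: (h/2)[f(x₀) + 2f(x₁) + 2f(x₂) + ... + f(xₙ)]

x_0 = 2.0000, f(x_0) = 0.909297, coefficient = 1
x_1 = 2.1250, f(x_1) = 0.850320, coefficient = 2
x_2 = 2.2500, f(x_2) = 0.778073, coefficient = 2
x_3 = 2.3750, f(x_3) = 0.693685, coefficient = 2
x_4 = 2.5000, f(x_4) = 0.598472, coefficient = 2
x_5 = 2.6250, f(x_5) = 0.493920, coefficient = 2
x_6 = 2.7500, f(x_6) = 0.381661, coefficient = 2
x_7 = 2.8750, f(x_7) = 0.263446, coefficient = 2
x_8 = 3.0000, f(x_8) = 0.141120, coefficient = 2
x_9 = 3.1250, f(x_9) = 0.016592, coefficient = 2
x_10 = 3.2500, f(x_10) = -0.108195, coefficient = 2
x_11 = 3.3750, f(x_11) = -0.231294, coefficient = 2
x_12 = 3.5000, f(x_12) = -0.350783, coefficient = 1

I ≈ (0.125000/2) × 8.314115 = 0.519632
Exact value: 0.520310
Error: 0.000678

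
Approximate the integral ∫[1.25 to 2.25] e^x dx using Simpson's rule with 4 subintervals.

f(x) = e^x
a = 1.25, b = 2.25, n = 4
h = (b - a)/n = 0.250000

Simpson's rule: (h/3)[f(x₀) + 4f(x₁) + 2f(x₂) + ... + f(xₙ)]

x_0 = 1.2500, f(x_0) = 3.490343, coefficient = 1
x_1 = 1.5000, f(x_1) = 4.481689, coefficient = 4
x_2 = 1.7500, f(x_2) = 5.754603, coefficient = 2
x_3 = 2.0000, f(x_3) = 7.389056, coefficient = 4
x_4 = 2.2500, f(x_4) = 9.487736, coefficient = 1

I ≈ (0.250000/3) × 71.970265 = 5.997522
Exact value: 5.997393
Error: 0.000129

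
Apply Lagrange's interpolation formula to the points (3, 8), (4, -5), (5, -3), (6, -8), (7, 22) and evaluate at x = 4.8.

Lagrange interpolation formula:
P(x) = Σ yᵢ × Lᵢ(x)
where Lᵢ(x) = Π_{j≠i} (x - xⱼ)/(xᵢ - xⱼ)

L_0(4.8) = (4.8 - 4)/(3 - 4) × (4.8 - 5)/(3 - 5) × (4.8 - 6)/(3 - 6) × (4.8 - 7)/(3 - 7) = -0.017600
L_1(4.8) = (4.8 - 3)/(4 - 3) × (4.8 - 5)/(4 - 5) × (4.8 - 6)/(4 - 6) × (4.8 - 7)/(4 - 7) = 0.158400
L_2(4.8) = (4.8 - 3)/(5 - 3) × (4.8 - 4)/(5 - 4) × (4.8 - 6)/(5 - 6) × (4.8 - 7)/(5 - 7) = 0.950400
L_3(4.8) = (4.8 - 3)/(6 - 3) × (4.8 - 4)/(6 - 4) × (4.8 - 5)/(6 - 5) × (4.8 - 7)/(6 - 7) = -0.105600
L_4(4.8) = (4.8 - 3)/(7 - 3) × (4.8 - 4)/(7 - 4) × (4.8 - 5)/(7 - 5) × (4.8 - 6)/(7 - 6) = 0.014400

P(4.8) = 8×L_0(4.8) + (-5)×L_1(4.8) + (-3)×L_2(4.8) + (-8)×L_3(4.8) + 22×L_4(4.8)
P(4.8) = -2.622400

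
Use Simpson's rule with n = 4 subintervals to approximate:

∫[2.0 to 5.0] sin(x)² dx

f(x) = sin(x)²
a = 2.0, b = 5.0, n = 4
h = (b - a)/n = 0.750000

Simpson's rule: (h/3)[f(x₀) + 4f(x₁) + 2f(x₂) + ... + f(xₙ)]

x_0 = 2.0000, f(x_0) = 0.826822, coefficient = 1
x_1 = 2.7500, f(x_1) = 0.145665, coefficient = 4
x_2 = 3.5000, f(x_2) = 0.123049, coefficient = 2
x_3 = 4.2500, f(x_3) = 0.801006, coefficient = 4
x_4 = 5.0000, f(x_4) = 0.919536, coefficient = 1

I ≈ (0.750000/3) × 5.779140 = 1.444785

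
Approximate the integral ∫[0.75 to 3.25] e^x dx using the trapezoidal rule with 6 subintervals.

f(x) = e^x
a = 0.75, b = 3.25, n = 6
h = (b - a)/n = 0.416667

Trapezoidal rule: (h/2)[f(x₀) + 2f(x₁) + 2f(x₂) + ... + f(xₙ)]

x_0 = 0.7500, f(x_0) = 2.117000, coefficient = 1
x_1 = 1.1667, f(x_1) = 3.211271, coefficient = 2
x_2 = 1.5833, f(x_2) = 4.871166, coefficient = 2
x_3 = 2.0000, f(x_3) = 7.389056, coefficient = 2
x_4 = 2.4167, f(x_4) = 11.208436, coefficient = 2
x_5 = 2.8333, f(x_5) = 17.002040, coefficient = 2
x_6 = 3.2500, f(x_6) = 25.790340, coefficient = 1

I ≈ (0.416667/2) × 115.271276 = 24.014849
Exact value: 23.673340
Error: 0.341509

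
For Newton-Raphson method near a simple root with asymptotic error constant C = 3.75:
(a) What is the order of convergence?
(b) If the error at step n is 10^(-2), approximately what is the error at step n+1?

(a) Newton-Raphson has quadratic (order 2) convergence near simple roots.
    This means |e_{n+1}| ≈ C|e_n|².

(b) With |e_n| = 10^(-2) and C = 3.75:
    |e_{n+1}| ≈ 3.75 × (10^(-2))² = 3.75 × 10^(-4)

(a) 2 (quadratic); (b) |e_{n+1}| ≈ 3.750e-04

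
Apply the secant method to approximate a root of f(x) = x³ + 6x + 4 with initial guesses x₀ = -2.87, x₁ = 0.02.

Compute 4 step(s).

f(x) = x³ + 6x + 4
x₀ = -2.87, x₁ = 0.02

Secant formula: x_{n+1} = x_n - f(x_n)(x_n - x_{n-1})/(f(x_n) - f(x_{n-1}))

Iteration 1:
  f(-2.870000) = -36.859903
  f(0.020000) = 4.120008
  x_2 = 0.020000 - 4.120008×(0.020000 - (-2.870000))/(4.120008 - (-36.859903))
       = -0.270553
Iteration 2:
  f(0.020000) = 4.120008
  f(-0.270553) = 2.356880
  x_3 = -0.270553 - 2.356880×(-0.270553 - 0.020000)/(2.356880 - 4.120008)
       = -0.658952
Iteration 3:
  f(-0.270553) = 2.356880
  f(-0.658952) = -0.239840
  x_4 = -0.658952 - (-0.239840)×(-0.658952 - (-0.270553))/(-0.239840 - 2.356880)
       = -0.623078
Iteration 4:
  f(-0.658952) = -0.239840
  f(-0.623078) = 0.019635
  x_5 = -0.623078 - 0.019635×(-0.623078 - (-0.658952))/(0.019635 - (-0.239840))
       = -0.625793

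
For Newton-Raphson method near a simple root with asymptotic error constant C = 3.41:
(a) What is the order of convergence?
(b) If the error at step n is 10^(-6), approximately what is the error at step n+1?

(a) Newton-Raphson has quadratic (order 2) convergence near simple roots.
    This means |e_{n+1}| ≈ C|e_n|².

(b) With |e_n| = 10^(-6) and C = 3.41:
    |e_{n+1}| ≈ 3.41 × (10^(-6))² = 3.41 × 10^(-12)

(a) 2 (quadratic); (b) |e_{n+1}| ≈ 3.410e-12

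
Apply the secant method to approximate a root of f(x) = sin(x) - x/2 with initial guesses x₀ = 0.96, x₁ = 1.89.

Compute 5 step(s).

f(x) = sin(x) - x/2
x₀ = 0.96, x₁ = 1.89

Secant formula: x_{n+1} = x_n - f(x_n)(x_n - x_{n-1})/(f(x_n) - f(x_{n-1}))

Iteration 1:
  f(0.960000) = 0.339192
  f(1.890000) = 0.004486
  x_2 = 1.890000 - 0.004486×(1.890000 - 0.960000)/(0.004486 - 0.339192)
       = 1.902464
Iteration 2:
  f(1.890000) = 0.004486
  f(1.902464) = -0.005731
  x_3 = 1.902464 - (-0.005731)×(1.902464 - 1.890000)/(-0.005731 - 0.004486)
       = 1.895472
Iteration 3:
  f(1.902464) = -0.005731
  f(1.895472) = 0.000018
  x_4 = 1.895472 - 0.000018×(1.895472 - 1.902464)/(0.000018 - (-0.005731))
       = 1.895494
Iteration 4:
  f(1.895472) = 0.000018
  f(1.895494) = 0.000000
  x_5 = 1.895494 - 0.000000×(1.895494 - 1.895472)/(0.000000 - 0.000018)
       = 1.895494
Iteration 5:
  f(1.895494) = 0.000000
  f(1.895494) = 0.000000
  x_6 = 1.895494 - 0.000000×(1.895494 - 1.895494)/(0.000000 - 0.000000)
       = 1.895494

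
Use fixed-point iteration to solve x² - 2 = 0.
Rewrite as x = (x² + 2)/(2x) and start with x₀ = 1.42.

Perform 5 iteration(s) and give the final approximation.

Equation: x² - 2 = 0
Fixed-point form: x = (x² + 2)/(2x)
x₀ = 1.42

x_1 = g(1.420000) = 1.414225
x_2 = g(1.414225) = 1.414214
x_3 = g(1.414214) = 1.414214
x_4 = g(1.414214) = 1.414214
x_5 = g(1.414214) = 1.414214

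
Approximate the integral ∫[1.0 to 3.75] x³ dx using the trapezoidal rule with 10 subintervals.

f(x) = x³
a = 1.0, b = 3.75, n = 10
h = (b - a)/n = 0.275000

Trapezoidal rule: (h/2)[f(x₀) + 2f(x₁) + 2f(x₂) + ... + f(xₙ)]

x_0 = 1.0000, f(x_0) = 1.000000, coefficient = 1
x_1 = 1.2750, f(x_1) = 2.072672, coefficient = 2
x_2 = 1.5500, f(x_2) = 3.723875, coefficient = 2
x_3 = 1.8250, f(x_3) = 6.078391, coefficient = 2
x_4 = 2.1000, f(x_4) = 9.261000, coefficient = 2
x_5 = 2.3750, f(x_5) = 13.396484, coefficient = 2
x_6 = 2.6500, f(x_6) = 18.609625, coefficient = 2
x_7 = 2.9250, f(x_7) = 25.025203, coefficient = 2
x_8 = 3.2000, f(x_8) = 32.768000, coefficient = 2
x_9 = 3.4750, f(x_9) = 41.962797, coefficient = 2
x_10 = 3.7500, f(x_10) = 52.734375, coefficient = 1

I ≈ (0.275000/2) × 359.530469 = 49.435439
Exact value: 49.188477
Error: 0.246963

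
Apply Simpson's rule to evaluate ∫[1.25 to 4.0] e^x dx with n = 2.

f(x) = e^x
a = 1.25, b = 4.0, n = 2
h = (b - a)/n = 1.375000

Simpson's rule: (h/3)[f(x₀) + 4f(x₁) + 2f(x₂) + ... + f(xₙ)]

x_0 = 1.2500, f(x_0) = 3.490343, coefficient = 1
x_1 = 2.6250, f(x_1) = 13.804574, coefficient = 4
x_2 = 4.0000, f(x_2) = 54.598150, coefficient = 1

I ≈ (1.375000/3) × 113.306790 = 51.932279
Exact value: 51.107807
Error: 0.824472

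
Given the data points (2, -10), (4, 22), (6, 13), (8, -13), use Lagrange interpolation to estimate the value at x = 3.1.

Lagrange interpolation formula:
P(x) = Σ yᵢ × Lᵢ(x)
where Lᵢ(x) = Π_{j≠i} (x - xⱼ)/(xᵢ - xⱼ)

L_0(3.1) = (3.1 - 4)/(2 - 4) × (3.1 - 6)/(2 - 6) × (3.1 - 8)/(2 - 8) = 0.266437
L_1(3.1) = (3.1 - 2)/(4 - 2) × (3.1 - 6)/(4 - 6) × (3.1 - 8)/(4 - 8) = 0.976938
L_2(3.1) = (3.1 - 2)/(6 - 2) × (3.1 - 4)/(6 - 4) × (3.1 - 8)/(6 - 8) = -0.303187
L_3(3.1) = (3.1 - 2)/(8 - 2) × (3.1 - 4)/(8 - 4) × (3.1 - 6)/(8 - 6) = 0.059812

P(3.1) = (-10)×L_0(3.1) + 22×L_1(3.1) + 13×L_2(3.1) + (-13)×L_3(3.1)
P(3.1) = 14.109250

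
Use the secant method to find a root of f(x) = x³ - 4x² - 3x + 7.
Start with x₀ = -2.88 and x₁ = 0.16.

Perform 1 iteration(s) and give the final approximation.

f(x) = x³ - 4x² - 3x + 7
x₀ = -2.88, x₁ = 0.16

Secant formula: x_{n+1} = x_n - f(x_n)(x_n - x_{n-1})/(f(x_n) - f(x_{n-1}))

Iteration 1:
  f(-2.880000) = -41.425472
  f(0.160000) = 6.421696
  x_2 = 0.160000 - 6.421696×(0.160000 - (-2.880000))/(6.421696 - (-41.425472))
       = -0.248007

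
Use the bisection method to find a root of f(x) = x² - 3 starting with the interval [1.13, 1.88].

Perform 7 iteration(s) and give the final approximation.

f(x) = x² - 3
Initial interval: [1.13, 1.88]

Iteration 1:
  c_1 = (1.130000 + 1.880000)/2 = 1.505000
  f(c_1) = f(1.505000) = -0.734975
  f(a) × f(c) ≥ 0, new interval: [1.505000, 1.880000]
Iteration 2:
  c_2 = (1.505000 + 1.880000)/2 = 1.692500
  f(c_2) = f(1.692500) = -0.135444
  f(a) × f(c) ≥ 0, new interval: [1.692500, 1.880000]
Iteration 3:
  c_3 = (1.692500 + 1.880000)/2 = 1.786250
  f(c_3) = f(1.786250) = 0.190689
  f(a) × f(c) < 0, new interval: [1.692500, 1.786250]
Iteration 4:
  c_4 = (1.692500 + 1.786250)/2 = 1.739375
  f(c_4) = f(1.739375) = 0.025425
  f(a) × f(c) < 0, new interval: [1.692500, 1.739375]
Iteration 5:
  c_5 = (1.692500 + 1.739375)/2 = 1.715937
  f(c_5) = f(1.715937) = -0.055558
  f(a) × f(c) ≥ 0, new interval: [1.715937, 1.739375]
Iteration 6:
  c_6 = (1.715937 + 1.739375)/2 = 1.727656
  f(c_6) = f(1.727656) = -0.015204
  f(a) × f(c) ≥ 0, new interval: [1.727656, 1.739375]
Iteration 7:
  c_7 = (1.727656 + 1.739375)/2 = 1.733516
  f(c_7) = f(1.733516) = 0.005076
  f(a) × f(c) < 0, new interval: [1.727656, 1.733516]

After 7 iteration(s), the approximation is c_7 = 1.733516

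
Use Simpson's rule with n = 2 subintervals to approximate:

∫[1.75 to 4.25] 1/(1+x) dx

f(x) = 1/(1+x)
a = 1.75, b = 4.25, n = 2
h = (b - a)/n = 1.250000

Simpson's rule: (h/3)[f(x₀) + 4f(x₁) + 2f(x₂) + ... + f(xₙ)]

x_0 = 1.7500, f(x_0) = 0.363636, coefficient = 1
x_1 = 3.0000, f(x_1) = 0.250000, coefficient = 4
x_2 = 4.2500, f(x_2) = 0.190476, coefficient = 1

I ≈ (1.250000/3) × 1.554113 = 0.647547
Exact value: 0.646627
Error: 0.000920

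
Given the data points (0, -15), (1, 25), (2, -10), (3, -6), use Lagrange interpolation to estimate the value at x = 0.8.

Lagrange interpolation formula:
P(x) = Σ yᵢ × Lᵢ(x)
where Lᵢ(x) = Π_{j≠i} (x - xⱼ)/(xᵢ - xⱼ)

L_0(0.8) = (0.8 - 1)/(0 - 1) × (0.8 - 2)/(0 - 2) × (0.8 - 3)/(0 - 3) = 0.088000
L_1(0.8) = (0.8 - 0)/(1 - 0) × (0.8 - 2)/(1 - 2) × (0.8 - 3)/(1 - 3) = 1.056000
L_2(0.8) = (0.8 - 0)/(2 - 0) × (0.8 - 1)/(2 - 1) × (0.8 - 3)/(2 - 3) = -0.176000
L_3(0.8) = (0.8 - 0)/(3 - 0) × (0.8 - 1)/(3 - 1) × (0.8 - 2)/(3 - 2) = 0.032000

P(0.8) = (-15)×L_0(0.8) + 25×L_1(0.8) + (-10)×L_2(0.8) + (-6)×L_3(0.8)
P(0.8) = 26.648000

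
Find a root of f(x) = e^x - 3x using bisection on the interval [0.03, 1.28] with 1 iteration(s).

f(x) = e^x - 3x
Initial interval: [0.03, 1.28]

Iteration 1:
  c_1 = (0.030000 + 1.280000)/2 = 0.655000
  f(c_1) = f(0.655000) = -0.039857
  f(a) × f(c) < 0, new interval: [0.030000, 0.655000]

After 1 iteration(s), the approximation is c_1 = 0.655000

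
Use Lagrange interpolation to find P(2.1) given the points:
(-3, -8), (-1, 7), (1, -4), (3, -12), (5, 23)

Lagrange interpolation formula:
P(x) = Σ yᵢ × Lᵢ(x)
where Lᵢ(x) = Π_{j≠i} (x - xⱼ)/(xᵢ - xⱼ)

L_0(2.1) = (2.1 - (-1))/(-3 - (-1)) × (2.1 - 1)/(-3 - 1) × (2.1 - 3)/(-3 - 3) × (2.1 - 5)/(-3 - 5) = 0.023177
L_1(2.1) = (2.1 - (-3))/(-1 - (-3)) × (2.1 - 1)/(-1 - 1) × (2.1 - 3)/(-1 - 3) × (2.1 - 5)/(-1 - 5) = -0.152522
L_2(2.1) = (2.1 - (-3))/(1 - (-3)) × (2.1 - (-1))/(1 - (-1)) × (2.1 - 3)/(1 - 3) × (2.1 - 5)/(1 - 5) = 0.644752
L_3(2.1) = (2.1 - (-3))/(3 - (-3)) × (2.1 - (-1))/(3 - (-1)) × (2.1 - 1)/(3 - 1) × (2.1 - 5)/(3 - 5) = 0.525353
L_4(2.1) = (2.1 - (-3))/(5 - (-3)) × (2.1 - (-1))/(5 - (-1)) × (2.1 - 1)/(5 - 1) × (2.1 - 3)/(5 - 3) = -0.040760

P(2.1) = (-8)×L_0(2.1) + 7×L_1(2.1) + (-4)×L_2(2.1) + (-12)×L_3(2.1) + 23×L_4(2.1)
P(2.1) = -11.073799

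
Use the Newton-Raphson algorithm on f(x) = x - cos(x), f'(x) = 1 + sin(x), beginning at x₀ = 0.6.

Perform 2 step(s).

f(x) = x - cos(x)
f'(x) = 1 + sin(x)
x₀ = 0.6

Newton-Raphson formula: x_{n+1} = x_n - f(x_n)/f'(x_n)

Iteration 1:
  f(0.600000) = -0.225336
  f'(0.600000) = 1.564642
  x_1 = 0.600000 - (-0.225336)/1.564642 = 0.744017
Iteration 2:
  f(0.744017) = 0.008264
  f'(0.744017) = 1.677249
  x_2 = 0.744017 - 0.008264/1.677249 = 0.739090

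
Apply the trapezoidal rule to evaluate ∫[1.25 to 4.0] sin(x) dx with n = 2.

f(x) = sin(x)
a = 1.25, b = 4.0, n = 2
h = (b - a)/n = 1.375000

Trapezoidal rule: (h/2)[f(x₀) + 2f(x₁) + 2f(x₂) + ... + f(xₙ)]

x_0 = 1.2500, f(x_0) = 0.948985, coefficient = 1
x_1 = 2.6250, f(x_1) = 0.493920, coefficient = 2
x_2 = 4.0000, f(x_2) = -0.756802, coefficient = 1

I ≈ (1.375000/2) × 1.180023 = 0.811266
Exact value: 0.968966
Error: 0.157700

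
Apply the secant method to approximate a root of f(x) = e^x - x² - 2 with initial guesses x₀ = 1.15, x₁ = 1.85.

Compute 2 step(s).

f(x) = e^x - x² - 2
x₀ = 1.15, x₁ = 1.85

Secant formula: x_{n+1} = x_n - f(x_n)(x_n - x_{n-1})/(f(x_n) - f(x_{n-1}))

Iteration 1:
  f(1.150000) = -0.164307
  f(1.850000) = 0.937320
  x_2 = 1.850000 - 0.937320×(1.850000 - 1.150000)/(0.937320 - (-0.164307))
       = 1.254405
Iteration 2:
  f(1.850000) = 0.937320
  f(1.254405) = -0.067780
  x_3 = 1.254405 - (-0.067780)×(1.254405 - 1.850000)/(-0.067780 - 0.937320)
       = 1.294570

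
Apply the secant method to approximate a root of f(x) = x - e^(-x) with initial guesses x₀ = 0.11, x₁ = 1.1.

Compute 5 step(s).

f(x) = x - e^(-x)
x₀ = 0.11, x₁ = 1.1

Secant formula: x_{n+1} = x_n - f(x_n)(x_n - x_{n-1})/(f(x_n) - f(x_{n-1}))

Iteration 1:
  f(0.110000) = -0.785834
  f(1.100000) = 0.767129
  x_2 = 1.100000 - 0.767129×(1.100000 - 0.110000)/(0.767129 - (-0.785834))
       = 0.610962
Iteration 2:
  f(1.100000) = 0.767129
  f(0.610962) = 0.068134
  x_3 = 0.610962 - 0.068134×(0.610962 - 1.100000)/(0.068134 - 0.767129)
       = 0.563294
Iteration 3:
  f(0.610962) = 0.068134
  f(0.563294) = -0.006037
  x_4 = 0.563294 - (-0.006037)×(0.563294 - 0.610962)/(-0.006037 - 0.068134)
       = 0.567174
Iteration 4:
  f(0.563294) = -0.006037
  f(0.567174) = 0.000048
  x_5 = 0.567174 - 0.000048×(0.567174 - 0.563294)/(0.000048 - (-0.006037))
       = 0.567143
Iteration 5:
  f(0.567174) = 0.000048
  f(0.567143) = 0.000000
  x_6 = 0.567143 - 0.000000×(0.567143 - 0.567174)/(0.000000 - 0.000048)
       = 0.567143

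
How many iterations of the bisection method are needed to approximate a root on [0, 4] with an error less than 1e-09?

We need (b-a)/2^n ≤ 1e-09
(4 - 0)/2^n ≤ 1e-09
4/2^n ≤ 1e-09
2^n ≥ 4000000000
n ≥ log₂(4000000000) = 31.90
n ≥ 32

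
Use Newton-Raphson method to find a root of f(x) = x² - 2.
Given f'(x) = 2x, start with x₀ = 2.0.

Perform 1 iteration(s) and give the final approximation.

f(x) = x² - 2
f'(x) = 2x
x₀ = 2.0

Newton-Raphson formula: x_{n+1} = x_n - f(x_n)/f'(x_n)

Iteration 1:
  f(2.000000) = 2.000000
  f'(2.000000) = 4.000000
  x_1 = 2.000000 - 2.000000/4.000000 = 1.500000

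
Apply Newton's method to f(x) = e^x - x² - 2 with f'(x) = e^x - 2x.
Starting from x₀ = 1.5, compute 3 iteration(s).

f(x) = e^x - x² - 2
f'(x) = e^x - 2x
x₀ = 1.5

Newton-Raphson formula: x_{n+1} = x_n - f(x_n)/f'(x_n)

Iteration 1:
  f(1.500000) = 0.231689
  f'(1.500000) = 1.481689
  x_1 = 1.500000 - 0.231689/1.481689 = 1.343632
Iteration 2:
  f(1.343632) = 0.027592
  f'(1.343632) = 1.145675
  x_2 = 1.343632 - 0.027592/1.145675 = 1.319548
Iteration 3:
  f(1.319548) = 0.000523
  f'(1.319548) = 1.102634
  x_3 = 1.319548 - 0.000523/1.102634 = 1.319074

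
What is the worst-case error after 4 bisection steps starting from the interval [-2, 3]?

Bisection error bound: |error| ≤ (b-a)/2^n
|error| ≤ (3 - (-2))/2^4 = 5/2^4
|error| ≤ 0.3125000000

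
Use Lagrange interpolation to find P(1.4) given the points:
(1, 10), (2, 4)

Lagrange interpolation formula:
P(x) = Σ yᵢ × Lᵢ(x)
where Lᵢ(x) = Π_{j≠i} (x - xⱼ)/(xᵢ - xⱼ)

L_0(1.4) = (1.4 - 2)/(1 - 2) = 0.600000
L_1(1.4) = (1.4 - 1)/(2 - 1) = 0.400000

P(1.4) = 10×L_0(1.4) + 4×L_1(1.4)
P(1.4) = 7.600000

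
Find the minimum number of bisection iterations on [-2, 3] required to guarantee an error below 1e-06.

We need (b-a)/2^n ≤ 1e-06
(3 - (-2))/2^n ≤ 1e-06
5/2^n ≤ 1e-06
2^n ≥ 5000000
n ≥ log₂(5000000) = 22.25
n ≥ 23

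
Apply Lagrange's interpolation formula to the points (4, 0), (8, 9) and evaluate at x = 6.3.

Lagrange interpolation formula:
P(x) = Σ yᵢ × Lᵢ(x)
where Lᵢ(x) = Π_{j≠i} (x - xⱼ)/(xᵢ - xⱼ)

L_0(6.3) = (6.3 - 8)/(4 - 8) = 0.425000
L_1(6.3) = (6.3 - 4)/(8 - 4) = 0.575000

P(6.3) = 0×L_0(6.3) + 9×L_1(6.3)
P(6.3) = 5.175000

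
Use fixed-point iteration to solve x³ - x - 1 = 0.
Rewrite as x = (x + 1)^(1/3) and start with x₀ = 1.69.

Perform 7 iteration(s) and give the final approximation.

Equation: x³ - x - 1 = 0
Fixed-point form: x = (x + 1)^(1/3)
x₀ = 1.69

x_1 = g(1.690000) = 1.390755
x_2 = g(1.390755) = 1.337145
x_3 = g(1.337145) = 1.327074
x_4 = g(1.327074) = 1.325165
x_5 = g(1.325165) = 1.324803
x_6 = g(1.324803) = 1.324734
x_7 = g(1.324734) = 1.324721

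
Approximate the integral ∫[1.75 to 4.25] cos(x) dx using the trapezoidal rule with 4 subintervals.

f(x) = cos(x)
a = 1.75, b = 4.25, n = 4
h = (b - a)/n = 0.625000

Trapezoidal rule: (h/2)[f(x₀) + 2f(x₁) + 2f(x₂) + ... + f(xₙ)]

x_0 = 1.7500, f(x_0) = -0.178246, coefficient = 1
x_1 = 2.3750, f(x_1) = -0.720278, coefficient = 2
x_2 = 3.0000, f(x_2) = -0.989992, coefficient = 2
x_3 = 3.6250, f(x_3) = -0.885416, coefficient = 2
x_4 = 4.2500, f(x_4) = -0.446087, coefficient = 1

I ≈ (0.625000/2) × -5.815708 = -1.817409
Exact value: -1.878975
Error: 0.061567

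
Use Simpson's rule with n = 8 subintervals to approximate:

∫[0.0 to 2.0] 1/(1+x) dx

f(x) = 1/(1+x)
a = 0.0, b = 2.0, n = 8
h = (b - a)/n = 0.250000

Simpson's rule: (h/3)[f(x₀) + 4f(x₁) + 2f(x₂) + ... + f(xₙ)]

x_0 = 0.0000, f(x_0) = 1.000000, coefficient = 1
x_1 = 0.2500, f(x_1) = 0.800000, coefficient = 4
x_2 = 0.5000, f(x_2) = 0.666667, coefficient = 2
x_3 = 0.7500, f(x_3) = 0.571429, coefficient = 4
x_4 = 1.0000, f(x_4) = 0.500000, coefficient = 2
x_5 = 1.2500, f(x_5) = 0.444444, coefficient = 4
x_6 = 1.5000, f(x_6) = 0.400000, coefficient = 2
x_7 = 1.7500, f(x_7) = 0.363636, coefficient = 4
x_8 = 2.0000, f(x_8) = 0.333333, coefficient = 1

I ≈ (0.250000/3) × 13.184704 = 1.098725
Exact value: 1.098612
Error: 0.000113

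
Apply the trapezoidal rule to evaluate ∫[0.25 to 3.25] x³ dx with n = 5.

f(x) = x³
a = 0.25, b = 3.25, n = 5
h = (b - a)/n = 0.600000

Trapezoidal rule: (h/2)[f(x₀) + 2f(x₁) + 2f(x₂) + ... + f(xₙ)]

x_0 = 0.2500, f(x_0) = 0.015625, coefficient = 1
x_1 = 0.8500, f(x_1) = 0.614125, coefficient = 2
x_2 = 1.4500, f(x_2) = 3.048625, coefficient = 2
x_3 = 2.0500, f(x_3) = 8.615125, coefficient = 2
x_4 = 2.6500, f(x_4) = 18.609625, coefficient = 2
x_5 = 3.2500, f(x_5) = 34.328125, coefficient = 1

I ≈ (0.600000/2) × 96.118750 = 28.835625
Exact value: 27.890625
Error: 0.945000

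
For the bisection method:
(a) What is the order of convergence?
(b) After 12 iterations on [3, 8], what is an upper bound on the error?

(a) Bisection has linear (order 1) convergence; the error is halved each step.

(b) Error bound = (b-a)/2^n = (8 - 3)/2^{12}
    = 5/2^{12}

(a) 1 (linear); (b) error ≤ 1.22e-03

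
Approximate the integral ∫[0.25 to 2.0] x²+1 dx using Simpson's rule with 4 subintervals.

f(x) = x²+1
a = 0.25, b = 2.0, n = 4
h = (b - a)/n = 0.437500

Simpson's rule: (h/3)[f(x₀) + 4f(x₁) + 2f(x₂) + ... + f(xₙ)]

x_0 = 0.2500, f(x_0) = 1.062500, coefficient = 1
x_1 = 0.6875, f(x_1) = 1.472656, coefficient = 4
x_2 = 1.1250, f(x_2) = 2.265625, coefficient = 2
x_3 = 1.5625, f(x_3) = 3.441406, coefficient = 4
x_4 = 2.0000, f(x_4) = 5.000000, coefficient = 1

I ≈ (0.437500/3) × 30.250000 = 4.411458
Exact value: 4.411458
Error: 0.000000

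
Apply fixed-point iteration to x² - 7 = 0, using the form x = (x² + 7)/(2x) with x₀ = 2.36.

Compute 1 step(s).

Equation: x² - 7 = 0
Fixed-point form: x = (x² + 7)/(2x)
x₀ = 2.36

x_1 = g(2.360000) = 2.663051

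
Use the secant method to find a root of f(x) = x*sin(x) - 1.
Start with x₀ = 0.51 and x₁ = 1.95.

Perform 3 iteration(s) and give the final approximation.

f(x) = x*sin(x) - 1
x₀ = 0.51, x₁ = 1.95

Secant formula: x_{n+1} = x_n - f(x_n)(x_n - x_{n-1})/(f(x_n) - f(x_{n-1}))

Iteration 1:
  f(0.510000) = -0.751030
  f(1.950000) = 0.811471
  x_2 = 1.950000 - 0.811471×(1.950000 - 0.510000)/(0.811471 - (-0.751030))
       = 1.202148
Iteration 2:
  f(1.950000) = 0.811471
  f(1.202148) = 0.121383
  x_3 = 1.202148 - 0.121383×(1.202148 - 1.950000)/(0.121383 - 0.811471)
       = 1.070606
Iteration 3:
  f(1.202148) = 0.121383
  f(1.070606) = -0.060553
  x_4 = 1.070606 - (-0.060553)×(1.070606 - 1.202148)/(-0.060553 - 0.121383)
       = 1.114387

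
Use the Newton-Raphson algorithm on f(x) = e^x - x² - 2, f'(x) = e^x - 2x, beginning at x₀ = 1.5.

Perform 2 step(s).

f(x) = e^x - x² - 2
f'(x) = e^x - 2x
x₀ = 1.5

Newton-Raphson formula: x_{n+1} = x_n - f(x_n)/f'(x_n)

Iteration 1:
  f(1.500000) = 0.231689
  f'(1.500000) = 1.481689
  x_1 = 1.500000 - 0.231689/1.481689 = 1.343632
Iteration 2:
  f(1.343632) = 0.027592
  f'(1.343632) = 1.145675
  x_2 = 1.343632 - 0.027592/1.145675 = 1.319548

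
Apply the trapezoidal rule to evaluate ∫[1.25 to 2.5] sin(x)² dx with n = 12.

f(x) = sin(x)²
a = 1.25, b = 2.5, n = 12
h = (b - a)/n = 0.104167

Trapezoidal rule: (h/2)[f(x₀) + 2f(x₁) + 2f(x₂) + ... + f(xₙ)]

x_0 = 1.2500, f(x_0) = 0.900572, coefficient = 1
x_1 = 1.3542, f(x_1) = 0.953801, coefficient = 2
x_2 = 1.4583, f(x_2) = 0.987405, coefficient = 2
x_3 = 1.5625, f(x_3) = 0.999931, coefficient = 2
x_4 = 1.6667, f(x_4) = 0.990837, coefficient = 2
x_5 = 1.7708, f(x_5) = 0.960516, coefficient = 2
x_6 = 1.8750, f(x_6) = 0.910280, coefficient = 2
x_7 = 1.9792, f(x_7) = 0.842300, coefficient = 2
x_8 = 2.0833, f(x_8) = 0.759518, coefficient = 2
x_9 = 2.1875, f(x_9) = 0.665512, coefficient = 2
x_10 = 2.2917, f(x_10) = 0.564349, coefficient = 2
x_11 = 2.3958, f(x_11) = 0.460403, coefficient = 2
x_12 = 2.5000, f(x_12) = 0.358169, coefficient = 1

I ≈ (0.104167/2) × 19.448445 = 1.012940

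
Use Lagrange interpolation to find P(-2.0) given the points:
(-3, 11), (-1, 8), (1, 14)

Lagrange interpolation formula:
P(x) = Σ yᵢ × Lᵢ(x)
where Lᵢ(x) = Π_{j≠i} (x - xⱼ)/(xᵢ - xⱼ)

L_0(-2.0) = (-2.0 - (-1))/(-3 - (-1)) × (-2.0 - 1)/(-3 - 1) = 0.375000
L_1(-2.0) = (-2.0 - (-3))/(-1 - (-3)) × (-2.0 - 1)/(-1 - 1) = 0.750000
L_2(-2.0) = (-2.0 - (-3))/(1 - (-3)) × (-2.0 - (-1))/(1 - (-1)) = -0.125000

P(-2.0) = 11×L_0(-2.0) + 8×L_1(-2.0) + 14×L_2(-2.0)
P(-2.0) = 8.375000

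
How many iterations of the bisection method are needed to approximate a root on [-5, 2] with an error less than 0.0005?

We need (b-a)/2^n ≤ 0.0005
(2 - (-5))/2^n ≤ 0.0005
7/2^n ≤ 0.0005
2^n ≥ 14000
n ≥ log₂(14000) = 13.77
n ≥ 14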